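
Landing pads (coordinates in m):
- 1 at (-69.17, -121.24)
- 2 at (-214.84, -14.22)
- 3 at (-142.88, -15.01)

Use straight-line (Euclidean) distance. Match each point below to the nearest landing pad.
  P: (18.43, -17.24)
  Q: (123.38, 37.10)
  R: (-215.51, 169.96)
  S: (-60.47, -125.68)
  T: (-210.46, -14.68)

P at (18.43, -17.24):
  1: √((-87.60)² + (-104.00)²) = √(7673.7600 + 10816.0000) = 135.98 m
  2: √((-233.27)² + (3.02)²) = √(54414.8929 + 9.1204) = 233.29 m
  3: √((-161.31)² + (2.23)²) = √(26020.9161 + 4.9729) = 161.33 m
  → nearest: 1 (135.98 m)
Q at (123.38, 37.10):
  1: √((-192.55)² + (-158.34)²) = √(37075.5025 + 25071.5556) = 249.29 m
  2: √((-338.22)² + (-51.32)²) = √(114392.7684 + 2633.7424) = 342.09 m
  3: √((-266.26)² + (-52.11)²) = √(70894.3876 + 2715.4521) = 271.31 m
  → nearest: 1 (249.29 m)
R at (-215.51, 169.96):
  1: √((146.34)² + (-291.20)²) = √(21415.3956 + 84797.4400) = 325.90 m
  2: √((0.67)² + (-184.18)²) = √(0.4489 + 33922.2724) = 184.18 m
  3: √((72.63)² + (-184.97)²) = √(5275.1169 + 34213.9009) = 198.72 m
  → nearest: 2 (184.18 m)
S at (-60.47, -125.68):
  1: √((-8.70)² + (4.44)²) = √(75.6900 + 19.7136) = 9.77 m
  2: √((-154.37)² + (111.46)²) = √(23830.0969 + 12423.3316) = 190.40 m
  3: √((-82.41)² + (110.67)²) = √(6791.4081 + 12247.8489) = 137.98 m
  → nearest: 1 (9.77 m)
T at (-210.46, -14.68):
  1: √((141.29)² + (-106.56)²) = √(19962.8641 + 11355.0336) = 176.97 m
  2: √((-4.38)² + (0.46)²) = √(19.1844 + 0.2116) = 4.40 m
  3: √((67.58)² + (-0.33)²) = √(4567.0564 + 0.1089) = 67.58 m
  → nearest: 2 (4.40 m)

P→1; Q→1; R→2; S→1; T→2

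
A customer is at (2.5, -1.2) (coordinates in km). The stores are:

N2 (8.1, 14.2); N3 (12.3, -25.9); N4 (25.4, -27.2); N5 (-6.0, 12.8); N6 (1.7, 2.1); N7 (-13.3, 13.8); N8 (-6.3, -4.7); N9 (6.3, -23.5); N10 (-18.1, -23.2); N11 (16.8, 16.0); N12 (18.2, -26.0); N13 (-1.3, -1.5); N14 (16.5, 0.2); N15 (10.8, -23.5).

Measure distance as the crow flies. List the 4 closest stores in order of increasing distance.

N6, N13, N8, N14

Distances from (2.5, -1.2):
N2: √((5.6)² + (15.4)²) = √(31.3600 + 237.1600) = 16.39 km
N3: √((9.8)² + (-24.7)²) = √(96.0400 + 610.0900) = 26.57 km
N4: √((22.9)² + (-26.0)²) = √(524.4100 + 676.0000) = 34.65 km
N5: √((-8.5)² + (14.0)²) = √(72.2500 + 196.0000) = 16.38 km
N6: √((-0.8)² + (3.3)²) = √(0.6400 + 10.8900) = 3.40 km
N7: √((-15.8)² + (15.0)²) = √(249.6400 + 225.0000) = 21.79 km
N8: √((-8.8)² + (-3.5)²) = √(77.4400 + 12.2500) = 9.47 km
N9: √((3.8)² + (-22.3)²) = √(14.4400 + 497.2900) = 22.62 km
N10: √((-20.6)² + (-22.0)²) = √(424.3600 + 484.0000) = 30.14 km
N11: √((14.3)² + (17.2)²) = √(204.4900 + 295.8400) = 22.37 km
N12: √((15.7)² + (-24.8)²) = √(246.4900 + 615.0400) = 29.35 km
N13: √((-3.8)² + (-0.3)²) = √(14.4400 + 0.0900) = 3.81 km
N14: √((14.0)² + (1.4)²) = √(196.0000 + 1.9600) = 14.07 km
N15: √((8.3)² + (-22.3)²) = √(68.8900 + 497.2900) = 23.79 km
Sorted: N6 (3.40 km) < N13 (3.81 km) < N8 (9.47 km) < N14 (14.07 km) < N5 (16.38 km) < N2 (16.39 km) < …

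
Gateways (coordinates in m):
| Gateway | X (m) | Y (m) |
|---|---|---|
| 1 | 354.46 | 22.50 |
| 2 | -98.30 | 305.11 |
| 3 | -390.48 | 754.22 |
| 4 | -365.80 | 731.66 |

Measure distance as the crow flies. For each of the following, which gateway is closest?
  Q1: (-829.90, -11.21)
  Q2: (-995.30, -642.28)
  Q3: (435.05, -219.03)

Q1 at (-829.90, -11.21):
  1: √((1184.36)² + (33.71)²) = √(1402708.6096 + 1136.3641) = 1184.84 m
  2: √((731.60)² + (316.32)²) = √(535238.5600 + 100058.3424) = 797.06 m
  3: √((439.42)² + (765.43)²) = √(193089.9364 + 585883.0849) = 882.59 m
  4: √((464.10)² + (742.87)²) = √(215388.8100 + 551855.8369) = 875.93 m
  → nearest: 2 (797.06 m)
Q2 at (-995.30, -642.28):
  1: √((1349.76)² + (664.78)²) = √(1821852.0576 + 441932.4484) = 1504.59 m
  2: √((897.00)² + (947.39)²) = √(804609.0000 + 897547.8121) = 1304.67 m
  3: √((604.82)² + (1396.50)²) = √(365807.2324 + 1950212.2500) = 1521.85 m
  4: √((629.50)² + (1373.94)²) = √(396270.2500 + 1887711.1236) = 1511.28 m
  → nearest: 2 (1304.67 m)
Q3 at (435.05, -219.03):
  1: √((-80.59)² + (241.53)²) = √(6494.7481 + 58336.7409) = 254.62 m
  2: √((-533.35)² + (524.14)²) = √(284462.2225 + 274722.7396) = 747.79 m
  3: √((-825.53)² + (973.25)²) = √(681499.7809 + 947215.5625) = 1276.21 m
  4: √((-800.85)² + (950.69)²) = √(641360.7225 + 903811.4761) = 1243.05 m
  → nearest: 1 (254.62 m)

Q1→2; Q2→2; Q3→1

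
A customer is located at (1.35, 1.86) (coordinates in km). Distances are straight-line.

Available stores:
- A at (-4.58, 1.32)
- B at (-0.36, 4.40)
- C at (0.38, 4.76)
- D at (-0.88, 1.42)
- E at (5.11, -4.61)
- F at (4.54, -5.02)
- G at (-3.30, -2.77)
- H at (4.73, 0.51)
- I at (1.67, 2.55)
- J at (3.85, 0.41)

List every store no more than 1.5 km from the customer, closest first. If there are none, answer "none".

I

Distances from (1.35, 1.86):
A: 5.955 km
B: 3.062 km
C: 3.058 km
D: 2.273 km
E: 7.483 km
F: 7.584 km
G: 6.562 km
H: 3.640 km
I: 0.761 km
J: 2.890 km
Threshold 1.5 km: I (0.761 km) is within range.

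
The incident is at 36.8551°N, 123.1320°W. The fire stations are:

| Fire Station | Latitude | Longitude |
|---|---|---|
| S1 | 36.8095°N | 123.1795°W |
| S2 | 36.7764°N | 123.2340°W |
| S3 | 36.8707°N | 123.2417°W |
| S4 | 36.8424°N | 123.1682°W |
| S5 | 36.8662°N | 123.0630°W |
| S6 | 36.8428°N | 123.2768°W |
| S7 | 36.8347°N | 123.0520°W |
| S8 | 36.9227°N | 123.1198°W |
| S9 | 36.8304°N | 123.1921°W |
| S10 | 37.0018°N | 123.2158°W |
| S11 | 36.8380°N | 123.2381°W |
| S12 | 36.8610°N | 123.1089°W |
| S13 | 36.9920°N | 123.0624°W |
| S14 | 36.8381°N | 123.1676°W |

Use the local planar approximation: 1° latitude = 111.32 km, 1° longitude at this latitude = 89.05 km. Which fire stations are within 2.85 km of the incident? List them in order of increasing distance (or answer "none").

S12

Distances from 36.8551°N, 123.1320°W:
S1: √((-0.0456·111.32)² + (-0.0475·89.05)²) = √(25.767725 + 17.891843) = 6.6075 km
S2: √((-0.0787·111.32)² + (-0.1020·89.05)²) = √(76.753088 + 82.502706) = 12.6197 km
S3: √((0.0156·111.32)² + (-0.1097·89.05)²) = √(3.015752 + 95.429160) = 9.9219 km
S4: √((-0.0127·111.32)² + (-0.0362·89.05)²) = √(1.998729 + 10.391661) = 3.5200 km
S5: √((0.0111·111.32)² + (0.0690·89.05)²) = √(1.526836 + 37.754266) = 6.2675 km
S6: √((-0.0123·111.32)² + (-0.1448·89.05)²) = √(1.874807 + 166.266583) = 12.9669 km
S7: √((-0.0204·111.32)² + (0.0800·89.05)²) = √(5.157114 + 50.751376) = 7.4772 km
S8: √((0.0676·111.32)² + (0.0122·89.05)²) = √(56.629117 + 1.180287) = 7.6032 km
S9: √((-0.0247·111.32)² + (-0.0601·89.05)²) = √(7.560322 + 28.642887) = 6.0169 km
S10: √((0.1467·111.32)² + (-0.0838·89.05)²) = √(266.689933 + 55.687265) = 17.9549 km
S11: √((-0.0171·111.32)² + (-0.1061·89.05)²) = √(3.623586 + 89.268578) = 9.6381 km
S12: √((0.0059·111.32)² + (0.0231·89.05)²) = √(0.431370 + 4.231475) = 2.1594 km
S13: √((0.1369·111.32)² + (0.0696·89.05)²) = √(232.248700 + 38.413716) = 16.4518 km
S14: √((-0.0170·111.32)² + (-0.0356·89.05)²) = √(3.581329 + 10.050041) = 3.6921 km
Threshold 2.85 km: S12 (2.1594 km) is within range.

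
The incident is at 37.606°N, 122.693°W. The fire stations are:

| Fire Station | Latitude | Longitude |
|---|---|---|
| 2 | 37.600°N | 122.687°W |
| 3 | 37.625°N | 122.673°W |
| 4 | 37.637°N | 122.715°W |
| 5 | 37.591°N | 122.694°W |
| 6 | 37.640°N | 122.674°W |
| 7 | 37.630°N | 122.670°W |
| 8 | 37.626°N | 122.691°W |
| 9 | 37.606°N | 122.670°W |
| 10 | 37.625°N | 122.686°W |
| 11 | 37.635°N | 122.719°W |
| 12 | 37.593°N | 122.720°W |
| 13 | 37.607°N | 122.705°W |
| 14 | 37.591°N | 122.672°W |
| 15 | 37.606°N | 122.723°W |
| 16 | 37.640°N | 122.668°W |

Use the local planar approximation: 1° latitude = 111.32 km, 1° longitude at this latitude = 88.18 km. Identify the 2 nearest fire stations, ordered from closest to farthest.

Distances from 37.606°N, 122.693°W:
2: 0.852 km
3: 2.754 km
4: 3.959 km
5: 1.672 km
6: 4.139 km
7: 3.354 km
8: 2.233 km
9: 2.028 km
10: 2.203 km
11: 3.960 km
12: 2.786 km
13: 1.064 km
14: 2.493 km
15: 2.645 km
16: 4.380 km
Sorted: 2 (0.852 km) < 13 (1.064 km) < 5 (1.672 km) < 9 (2.028 km) < …

2, 13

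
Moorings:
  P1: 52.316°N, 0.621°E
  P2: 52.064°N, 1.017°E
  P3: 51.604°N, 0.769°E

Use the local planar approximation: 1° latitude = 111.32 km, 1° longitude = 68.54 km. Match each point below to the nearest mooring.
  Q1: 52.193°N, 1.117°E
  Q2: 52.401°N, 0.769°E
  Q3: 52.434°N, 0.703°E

Q1 at 52.193°N, 1.117°E:
  P1: 36.650 km
  P2: 15.912 km
  P3: 69.771 km
  → nearest: P2 (15.912 km)
Q2 at 52.401°N, 0.769°E:
  P1: 13.872 km
  P2: 41.186 km
  P3: 88.722 km
  → nearest: P1 (13.872 km)
Q3 at 52.434°N, 0.703°E:
  P1: 14.288 km
  P2: 46.472 km
  P3: 92.506 km
  → nearest: P1 (14.288 km)

Q1→P2; Q2→P1; Q3→P1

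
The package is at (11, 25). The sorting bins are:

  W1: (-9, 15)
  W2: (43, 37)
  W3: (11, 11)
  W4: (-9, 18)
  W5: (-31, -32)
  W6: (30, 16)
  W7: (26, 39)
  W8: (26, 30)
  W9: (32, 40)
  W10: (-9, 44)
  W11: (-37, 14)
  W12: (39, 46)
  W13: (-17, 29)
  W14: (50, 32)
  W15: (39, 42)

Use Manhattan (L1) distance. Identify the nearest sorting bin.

Distances from (11, 25):
W1: |-20| + |-10| = 20 + 10 = 30
W2: |32| + |12| = 32 + 12 = 44
W3: |0| + |-14| = 0 + 14 = 14
W4: |-20| + |-7| = 20 + 7 = 27
W5: |-42| + |-57| = 42 + 57 = 99
W6: |19| + |-9| = 19 + 9 = 28
W7: |15| + |14| = 15 + 14 = 29
W8: |15| + |5| = 15 + 5 = 20
W9: |21| + |15| = 21 + 15 = 36
W10: |-20| + |19| = 20 + 19 = 39
W11: |-48| + |-11| = 48 + 11 = 59
W12: |28| + |21| = 28 + 21 = 49
W13: |-28| + |4| = 28 + 4 = 32
W14: |39| + |7| = 39 + 7 = 46
W15: |28| + |17| = 28 + 17 = 45
Minimum: W3 at 14.

W3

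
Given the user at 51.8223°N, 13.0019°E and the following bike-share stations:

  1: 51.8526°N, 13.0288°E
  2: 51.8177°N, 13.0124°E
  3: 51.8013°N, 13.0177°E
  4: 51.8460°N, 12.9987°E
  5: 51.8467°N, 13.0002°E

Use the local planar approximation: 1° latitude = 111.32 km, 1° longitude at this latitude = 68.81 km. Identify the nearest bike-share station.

Distances from 51.8223°N, 13.0019°E:
1: √((0.0303·111.32)² + (0.0269·68.81)²) = √(11.377102 + 3.426160) = 3.8475 km
2: √((-0.0046·111.32)² + (0.0105·68.81)²) = √(0.262218 + 0.522013) = 0.8856 km
3: √((-0.0210·111.32)² + (0.0158·68.81)²) = √(5.464935 + 1.181999) = 2.5782 km
4: √((0.0237·111.32)² + (-0.0032·68.81)²) = √(6.960542 + 0.048485) = 2.6475 km
5: √((0.0244·111.32)² + (-0.0017·68.81)²) = √(7.377786 + 0.013684) = 2.7187 km
Minimum: 2 at 0.8856 km.

2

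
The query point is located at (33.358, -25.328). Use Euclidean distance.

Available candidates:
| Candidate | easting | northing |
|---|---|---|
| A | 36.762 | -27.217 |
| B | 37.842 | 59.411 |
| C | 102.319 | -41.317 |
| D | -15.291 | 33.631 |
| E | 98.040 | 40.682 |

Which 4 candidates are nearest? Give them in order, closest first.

A, C, D, B

Distances from (33.358, -25.328):
A: √((3.404)² + (-1.889)²) = √(11.58722 + 3.56832) = 3.893
B: √((4.484)² + (84.739)²) = √(20.10626 + 7180.69812) = 84.858
C: √((68.961)² + (-15.989)²) = √(4755.61952 + 255.64812) = 70.790
D: √((-48.649)² + (58.959)²) = √(2366.72520 + 3476.16368) = 76.439
E: √((64.682)² + (66.010)²) = √(4183.76112 + 4357.32010) = 92.418
Sorted: A (3.893) < C (70.790) < D (76.439) < B (84.858) < E (92.418)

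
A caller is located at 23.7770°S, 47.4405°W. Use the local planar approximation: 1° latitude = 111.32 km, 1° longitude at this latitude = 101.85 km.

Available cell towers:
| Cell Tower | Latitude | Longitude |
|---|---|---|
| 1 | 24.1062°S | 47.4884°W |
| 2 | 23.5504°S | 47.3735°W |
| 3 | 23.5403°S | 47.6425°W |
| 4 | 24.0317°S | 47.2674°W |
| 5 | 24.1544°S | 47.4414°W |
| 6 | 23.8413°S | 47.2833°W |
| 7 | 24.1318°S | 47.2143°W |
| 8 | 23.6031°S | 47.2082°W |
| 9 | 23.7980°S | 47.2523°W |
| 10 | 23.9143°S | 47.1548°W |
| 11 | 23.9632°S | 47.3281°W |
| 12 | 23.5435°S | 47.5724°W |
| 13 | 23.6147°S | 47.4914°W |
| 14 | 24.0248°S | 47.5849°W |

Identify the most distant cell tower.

Distances from 23.7770°S, 47.4405°W:
1: √((-0.3292·111.32)² + (-0.0479·101.85)²) = √(1342.969187 + 23.800884) = 36.9699 km
2: √((0.2266·111.32)² + (0.0670·101.85)²) = √(636.306275 + 46.566294) = 26.1318 km
3: √((0.2367·111.32)² + (-0.2020·101.85)²) = √(694.293199 + 423.277132) = 33.4301 km
4: √((-0.2547·111.32)² + (0.1731·101.85)²) = √(803.904177 + 310.825186) = 33.3876 km
5: √((-0.3774·111.32)² + (-0.0009·101.85)²) = √(1765.022260 + 0.008402) = 42.0123 km
6: √((-0.0643·111.32)² + (0.1572·101.85)²) = √(51.235189 + 256.346357) = 17.5380 km
7: √((-0.3548·111.32)² + (0.2262·101.85)²) = √(1559.960557 + 530.771100) = 45.7245 km
8: √((0.1739·111.32)² + (0.2323·101.85)²) = √(374.753381 + 559.784007) = 30.5702 km
9: √((-0.0210·111.32)² + (0.1882·101.85)²) = √(5.464935 + 367.418741) = 19.3102 km
10: √((-0.1373·111.32)² + (0.2857·101.85)²) = √(233.607870 + 846.725321) = 32.8684 km
11: √((-0.1862·111.32)² + (0.1124·101.85)²) = √(429.641030 + 131.055330) = 23.6790 km
12: √((0.2335·111.32)² + (-0.1319·101.85)²) = √(675.647486 + 180.472759) = 29.2595 km
13: √((0.1623·111.32)² + (-0.0509·101.85)²) = √(326.425017 + 26.875567) = 18.7963 km
14: √((-0.2478·111.32)² + (-0.1444·101.85)²) = √(760.937521 + 216.299967) = 31.2608 km
Maximum: 7 at 45.7245 km.

7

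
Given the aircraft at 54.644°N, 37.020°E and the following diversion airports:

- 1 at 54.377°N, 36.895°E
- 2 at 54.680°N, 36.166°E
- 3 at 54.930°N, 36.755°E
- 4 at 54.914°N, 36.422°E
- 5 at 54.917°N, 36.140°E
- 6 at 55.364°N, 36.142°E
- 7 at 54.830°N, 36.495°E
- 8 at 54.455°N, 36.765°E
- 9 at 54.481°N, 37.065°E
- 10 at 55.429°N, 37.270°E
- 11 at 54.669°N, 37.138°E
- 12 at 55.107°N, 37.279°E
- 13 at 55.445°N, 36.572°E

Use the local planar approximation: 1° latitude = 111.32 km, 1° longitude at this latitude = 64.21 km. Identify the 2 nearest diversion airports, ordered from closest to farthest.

Distances from 54.644°N, 37.020°E:
1: √((-0.267·111.32)² + (-0.125·64.21)²) = √(883.42344 + 64.42069) = 30.787 km
2: √((0.036·111.32)² + (-0.854·64.21)²) = √(16.06022 + 3006.91451) = 54.982 km
3: √((0.286·111.32)² + (-0.265·64.21)²) = √(1013.62768 + 289.53234) = 36.099 km
4: √((0.270·111.32)² + (-0.598·64.21)²) = √(903.38718 + 1474.37415) = 48.762 km
5: √((0.273·111.32)² + (-0.880·64.21)²) = √(923.57398 + 3192.79242) = 64.159 km
6: √((0.720·111.32)² + (-0.878·64.21)²) = √(6424.08662 + 3178.29622) = 97.992 km
7: √((0.186·111.32)² + (-0.525·64.21)²) = √(428.71856 + 1136.38096) = 39.561 km
8: √((-0.189·111.32)² + (-0.255·64.21)²) = √(442.65972 + 268.09314) = 26.660 km
9: √((-0.163·111.32)² + (0.045·64.21)²) = √(329.24683 + 8.34892) = 18.374 km
10: √((0.785·111.32)² + (0.250·64.21)²) = √(7636.34795 + 257.68276) = 88.848 km
11: √((0.025·111.32)² + (0.118·64.21)²) = √(7.74509 + 57.40760) = 8.072 km
12: √((0.463·111.32)² + (0.259·64.21)²) = √(2656.49117 + 276.56987) = 54.158 km
13: √((0.801·111.32)² + (-0.448·64.21)²) = √(7950.81096 + 827.48736) = 93.693 km
Sorted: 11 (8.072 km) < 9 (18.374 km) < 8 (26.660 km) < 1 (30.787 km) < …

11, 9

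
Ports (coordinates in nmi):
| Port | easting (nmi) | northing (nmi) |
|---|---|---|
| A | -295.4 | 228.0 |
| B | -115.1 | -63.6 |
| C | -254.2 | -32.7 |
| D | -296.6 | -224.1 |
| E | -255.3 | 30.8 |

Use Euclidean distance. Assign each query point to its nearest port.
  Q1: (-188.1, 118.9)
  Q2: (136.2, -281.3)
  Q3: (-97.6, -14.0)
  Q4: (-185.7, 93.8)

Q1 at (-188.1, 118.9):
  A: √((-107.3)² + (109.1)²) = √(11513.290 + 11902.810) = 153.0 nmi
  B: √((73.0)² + (-182.5)²) = √(5329.000 + 33306.250) = 196.6 nmi
  C: √((-66.1)² + (-151.6)²) = √(4369.210 + 22982.560) = 165.4 nmi
  D: √((-108.5)² + (-343.0)²) = √(11772.250 + 117649.000) = 359.8 nmi
  E: √((-67.2)² + (-88.1)²) = √(4515.840 + 7761.610) = 110.8 nmi
  → nearest: E (110.8 nmi)
Q2 at (136.2, -281.3):
  A: √((-431.6)² + (509.3)²) = √(186278.560 + 259386.490) = 667.6 nmi
  B: √((-251.3)² + (217.7)²) = √(63151.690 + 47393.290) = 332.5 nmi
  C: √((-390.4)² + (248.6)²) = √(152412.160 + 61801.960) = 462.8 nmi
  D: √((-432.8)² + (57.2)²) = √(187315.840 + 3271.840) = 436.6 nmi
  E: √((-391.5)² + (312.1)²) = √(153272.250 + 97406.410) = 500.7 nmi
  → nearest: B (332.5 nmi)
Q3 at (-97.6, -14.0):
  A: √((-197.8)² + (242.0)²) = √(39124.840 + 58564.000) = 312.6 nmi
  B: √((-17.5)² + (-49.6)²) = √(306.250 + 2460.160) = 52.6 nmi
  C: √((-156.6)² + (-18.7)²) = √(24523.560 + 349.690) = 157.7 nmi
  D: √((-199.0)² + (-210.1)²) = √(39601.000 + 44142.010) = 289.4 nmi
  E: √((-157.7)² + (44.8)²) = √(24869.290 + 2007.040) = 163.9 nmi
  → nearest: B (52.6 nmi)
Q4 at (-185.7, 93.8):
  A: √((-109.7)² + (134.2)²) = √(12034.090 + 18009.640) = 173.3 nmi
  B: √((70.6)² + (-157.4)²) = √(4984.360 + 24774.760) = 172.5 nmi
  C: √((-68.5)² + (-126.5)²) = √(4692.250 + 16002.250) = 143.9 nmi
  D: √((-110.9)² + (-317.9)²) = √(12298.810 + 101060.410) = 336.7 nmi
  E: √((-69.6)² + (-63.0)²) = √(4844.160 + 3969.000) = 93.9 nmi
  → nearest: E (93.9 nmi)

Q1→E; Q2→B; Q3→B; Q4→E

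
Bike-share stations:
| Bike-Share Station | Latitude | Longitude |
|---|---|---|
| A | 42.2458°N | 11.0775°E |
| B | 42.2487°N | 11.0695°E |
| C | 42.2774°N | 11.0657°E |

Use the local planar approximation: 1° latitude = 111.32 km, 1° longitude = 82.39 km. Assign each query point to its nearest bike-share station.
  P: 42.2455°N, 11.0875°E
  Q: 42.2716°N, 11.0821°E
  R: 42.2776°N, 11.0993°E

P→A; Q→C; R→C

P at 42.2455°N, 11.0875°E:
  A: √((0.0003·111.32)² + (-0.0100·82.39)²) = √(0.001115 + 0.678811) = 0.8246 km
  B: √((0.0032·111.32)² + (-0.0180·82.39)²) = √(0.126896 + 2.199348) = 1.5252 km
  C: √((0.0319·111.32)² + (-0.0218·82.39)²) = √(12.610368 + 3.225982) = 3.9795 km
  → nearest: A (0.8246 km)
Q at 42.2716°N, 11.0821°E:
  A: √((-0.0258·111.32)² + (-0.0046·82.39)²) = √(8.248706 + 0.143636) = 2.8970 km
  B: √((-0.0229·111.32)² + (-0.0126·82.39)²) = √(6.498563 + 1.077681) = 2.7525 km
  C: √((0.0058·111.32)² + (-0.0164·82.39)²) = √(0.416872 + 1.825731) = 1.4975 km
  → nearest: C (1.4975 km)
R at 42.2776°N, 11.0993°E:
  A: √((-0.0318·111.32)² + (-0.0218·82.39)²) = √(12.531430 + 3.225982) = 3.9696 km
  B: √((-0.0289·111.32)² + (-0.0298·82.39)²) = √(10.350041 + 6.028115) = 4.0470 km
  C: √((-0.0002·111.32)² + (-0.0336·82.39)²) = √(0.000496 + 7.663507) = 2.7684 km
  → nearest: C (2.7684 km)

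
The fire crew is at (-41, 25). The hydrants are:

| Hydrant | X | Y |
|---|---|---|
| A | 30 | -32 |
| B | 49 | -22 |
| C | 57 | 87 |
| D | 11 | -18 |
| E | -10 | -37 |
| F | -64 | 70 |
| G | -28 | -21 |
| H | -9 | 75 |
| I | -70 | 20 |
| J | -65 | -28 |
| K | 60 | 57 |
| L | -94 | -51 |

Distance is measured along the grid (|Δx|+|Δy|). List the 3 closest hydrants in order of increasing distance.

Distances from (-41, 25):
A: |71| + |-57| = 71 + 57 = 128
B: |90| + |-47| = 90 + 47 = 137
C: |98| + |62| = 98 + 62 = 160
D: |52| + |-43| = 52 + 43 = 95
E: |31| + |-62| = 31 + 62 = 93
F: |-23| + |45| = 23 + 45 = 68
G: |13| + |-46| = 13 + 46 = 59
H: |32| + |50| = 32 + 50 = 82
I: |-29| + |-5| = 29 + 5 = 34
J: |-24| + |-53| = 24 + 53 = 77
K: |101| + |32| = 101 + 32 = 133
L: |-53| + |-76| = 53 + 76 = 129
Sorted: I (34) < G (59) < F (68) < J (77) < H (82) < …

I, G, F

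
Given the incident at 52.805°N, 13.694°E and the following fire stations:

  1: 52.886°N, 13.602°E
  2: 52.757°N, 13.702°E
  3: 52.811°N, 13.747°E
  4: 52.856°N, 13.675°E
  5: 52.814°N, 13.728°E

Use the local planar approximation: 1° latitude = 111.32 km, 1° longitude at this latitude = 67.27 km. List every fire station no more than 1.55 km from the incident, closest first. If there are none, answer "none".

Distances from 52.805°N, 13.694°E:
1: √((0.081·111.32)² + (-0.092·67.27)²) = √(81.30485 + 38.30174) = 10.936 km
2: √((-0.048·111.32)² + (0.008·67.27)²) = √(28.55150 + 0.28962) = 5.370 km
3: √((0.006·111.32)² + (0.053·67.27)²) = √(0.44612 + 12.71144) = 3.627 km
4: √((0.051·111.32)² + (-0.019·67.27)²) = √(32.23196 + 1.63362) = 5.819 km
5: √((0.009·111.32)² + (0.034·67.27)²) = √(1.00376 + 5.23119) = 2.497 km
Threshold 1.55 km: none within range.

none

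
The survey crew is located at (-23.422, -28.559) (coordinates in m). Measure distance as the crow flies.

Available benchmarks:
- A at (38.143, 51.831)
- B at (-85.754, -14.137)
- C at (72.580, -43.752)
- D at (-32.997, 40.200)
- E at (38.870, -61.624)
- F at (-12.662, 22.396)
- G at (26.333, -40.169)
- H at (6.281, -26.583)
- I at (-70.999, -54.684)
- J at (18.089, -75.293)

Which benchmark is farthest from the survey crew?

Distances from (-23.422, -28.559):
A: √((61.565)² + (80.390)²) = √(3790.24922 + 6462.55210) = 101.256 m
B: √((-62.332)² + (14.422)²) = √(3885.27822 + 207.99408) = 63.979 m
C: √((96.002)² + (-15.193)²) = √(9216.38400 + 230.82725) = 97.197 m
D: √((-9.575)² + (68.759)²) = √(91.68062 + 4727.80008) = 69.422 m
E: √((62.292)² + (-33.065)²) = √(3880.29326 + 1093.29422) = 70.524 m
F: √((10.760)² + (50.955)²) = √(115.77760 + 2596.41202) = 52.079 m
G: √((49.755)² + (-11.610)²) = √(2475.56002 + 134.79210) = 51.092 m
H: √((29.703)² + (1.976)²) = √(882.26821 + 3.90458) = 29.769 m
I: √((-47.577)² + (-26.125)²) = √(2263.57093 + 682.51562) = 54.278 m
J: √((41.511)² + (-46.734)²) = √(1723.16312 + 2184.06676) = 62.508 m
Maximum: A at 101.256 m.

A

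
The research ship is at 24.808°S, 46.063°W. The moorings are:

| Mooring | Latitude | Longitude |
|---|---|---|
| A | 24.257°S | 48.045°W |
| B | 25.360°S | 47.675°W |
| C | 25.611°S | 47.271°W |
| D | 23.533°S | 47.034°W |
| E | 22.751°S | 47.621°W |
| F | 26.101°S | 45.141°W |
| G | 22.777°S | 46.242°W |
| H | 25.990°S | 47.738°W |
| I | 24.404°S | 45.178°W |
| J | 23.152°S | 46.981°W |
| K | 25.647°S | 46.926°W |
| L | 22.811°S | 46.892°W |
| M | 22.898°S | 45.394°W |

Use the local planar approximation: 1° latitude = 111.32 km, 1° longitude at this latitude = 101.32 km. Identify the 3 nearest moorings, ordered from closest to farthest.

I, K, C

Distances from 24.808°S, 46.063°W:
A: √((0.551·111.32)² + (-1.982·101.32)²) = √(3762.26682 + 40327.16225) = 209.975 km
B: √((-0.552·111.32)² + (-1.612·101.32)²) = √(3775.93536 + 26675.98332) = 174.505 km
C: √((-0.803·111.32)² + (-1.208·101.32)²) = √(7990.56495 + 14980.42832) = 151.562 km
D: √((1.275·111.32)² + (-0.971·101.32)²) = √(20144.97649 + 9678.96283) = 172.696 km
E: √((2.057·111.32)² + (-1.558·101.32)²) = √(52434.24014 + 24918.69354) = 278.124 km
F: √((-1.293·111.32)² + (0.922·101.32)²) = √(20717.79088 + 8726.74336) = 171.594 km
G: √((2.031·111.32)² + (-0.179·101.32)²) = √(51117.10411 + 328.92465) = 226.817 km
H: √((-1.182·111.32)² + (-1.675·101.32)²) = √(17313.35956 + 28801.82352) = 214.744 km
I: √((0.404·111.32)² + (0.885·101.32)²) = √(2022.59591 + 8040.38609) = 100.314 km
J: √((1.656·111.32)² + (-0.918·101.32)²) = √(33983.41822 + 8651.18750) = 206.481 km
K: √((-0.839·111.32)² + (-0.863·101.32)²) = √(8723.08927 + 7645.60670) = 127.940 km
L: √((1.997·111.32)² + (-0.829·101.32)²) = √(49419.97542 + 7055.03907) = 237.645 km
M: √((1.910·111.32)² + (0.669·101.32)²) = √(45207.77469 + 4594.54593) = 223.164 km
Sorted: I (100.314 km) < K (127.940 km) < C (151.562 km) < F (171.594 km) < D (172.696 km) < …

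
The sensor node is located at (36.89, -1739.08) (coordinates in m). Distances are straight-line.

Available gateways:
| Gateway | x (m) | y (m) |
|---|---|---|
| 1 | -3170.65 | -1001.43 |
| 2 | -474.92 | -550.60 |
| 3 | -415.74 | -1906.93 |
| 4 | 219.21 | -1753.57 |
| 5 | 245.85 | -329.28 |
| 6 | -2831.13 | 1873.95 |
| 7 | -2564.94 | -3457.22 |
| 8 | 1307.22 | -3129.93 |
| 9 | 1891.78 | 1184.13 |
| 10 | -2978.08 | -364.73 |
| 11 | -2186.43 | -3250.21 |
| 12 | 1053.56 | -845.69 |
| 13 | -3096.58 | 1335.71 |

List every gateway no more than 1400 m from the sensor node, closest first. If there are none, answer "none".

Distances from (36.89, -1739.08):
1: 3291.27 m
2: 1294.00 m
3: 482.75 m
4: 182.89 m
5: 1425.20 m
6: 4612.97 m
7: 3117.94 m
8: 1883.67 m
9: 3462.05 m
10: 3313.44 m
11: 2688.25 m
12: 1353.43 m
13: 4390.10 m
Threshold 1400 m: 4 (182.89 m), 3 (482.75 m), 2 (1294.00 m), 12 (1353.43 m) are within range.

4, 3, 2, 12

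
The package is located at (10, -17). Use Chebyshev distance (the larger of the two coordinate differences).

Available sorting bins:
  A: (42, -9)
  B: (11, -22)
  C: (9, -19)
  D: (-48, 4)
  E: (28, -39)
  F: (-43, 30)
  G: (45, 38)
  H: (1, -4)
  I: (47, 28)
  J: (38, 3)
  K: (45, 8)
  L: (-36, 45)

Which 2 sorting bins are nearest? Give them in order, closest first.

Distances from (10, -17):
A: max(|32|, |8|) = 32
B: max(|1|, |-5|) = 5
C: max(|-1|, |-2|) = 2
D: max(|-58|, |21|) = 58
E: max(|18|, |-22|) = 22
F: max(|-53|, |47|) = 53
G: max(|35|, |55|) = 55
H: max(|-9|, |13|) = 13
I: max(|37|, |45|) = 45
J: max(|28|, |20|) = 28
K: max(|35|, |25|) = 35
L: max(|-46|, |62|) = 62
Sorted: C (2) < B (5) < H (13) < E (22) < …

C, B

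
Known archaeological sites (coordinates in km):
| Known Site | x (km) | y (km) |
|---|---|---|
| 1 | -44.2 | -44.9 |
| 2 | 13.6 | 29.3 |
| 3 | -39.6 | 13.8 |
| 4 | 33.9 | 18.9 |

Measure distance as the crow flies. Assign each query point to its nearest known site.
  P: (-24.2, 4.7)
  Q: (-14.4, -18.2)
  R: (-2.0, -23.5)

P→3; Q→1; R→1

P at (-24.2, 4.7):
  1: √((-20.0)² + (-49.6)²) = √(400.0000 + 2460.1600) = 53.48 km
  2: √((37.8)² + (24.6)²) = √(1428.8400 + 605.1600) = 45.10 km
  3: √((-15.4)² + (9.1)²) = √(237.1600 + 82.8100) = 17.89 km
  4: √((58.1)² + (14.2)²) = √(3375.6100 + 201.6400) = 59.81 km
  → nearest: 3 (17.89 km)
Q at (-14.4, -18.2):
  1: √((-29.8)² + (-26.7)²) = √(888.0400 + 712.8900) = 40.01 km
  2: √((28.0)² + (47.5)²) = √(784.0000 + 2256.2500) = 55.14 km
  3: √((-25.2)² + (32.0)²) = √(635.0400 + 1024.0000) = 40.73 km
  4: √((48.3)² + (37.1)²) = √(2332.8900 + 1376.4100) = 60.90 km
  → nearest: 1 (40.01 km)
R at (-2.0, -23.5):
  1: √((-42.2)² + (-21.4)²) = √(1780.8400 + 457.9600) = 47.32 km
  2: √((15.6)² + (52.8)²) = √(243.3600 + 2787.8400) = 55.06 km
  3: √((-37.6)² + (37.3)²) = √(1413.7600 + 1391.2900) = 52.96 km
  4: √((35.9)² + (42.4)²) = √(1288.8100 + 1797.7600) = 55.56 km
  → nearest: 1 (47.32 km)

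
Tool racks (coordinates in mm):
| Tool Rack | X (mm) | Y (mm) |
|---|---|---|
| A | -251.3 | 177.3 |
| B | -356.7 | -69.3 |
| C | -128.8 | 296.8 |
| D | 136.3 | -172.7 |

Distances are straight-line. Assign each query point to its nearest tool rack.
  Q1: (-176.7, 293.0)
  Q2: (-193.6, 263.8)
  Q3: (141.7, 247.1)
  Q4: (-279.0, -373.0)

Q1 at (-176.7, 293.0):
  A: 137.7 mm
  B: 404.6 mm
  C: 48.1 mm
  D: 561.1 mm
  → nearest: C (48.1 mm)
Q2 at (-193.6, 263.8):
  A: 104.0 mm
  B: 370.9 mm
  C: 72.7 mm
  D: 547.1 mm
  → nearest: C (72.7 mm)
Q3 at (141.7, 247.1):
  A: 399.2 mm
  B: 590.3 mm
  C: 275.0 mm
  D: 419.8 mm
  → nearest: C (275.0 mm)
Q4 at (-279.0, -373.0):
  A: 551.0 mm
  B: 313.5 mm
  C: 686.4 mm
  D: 461.1 mm
  → nearest: B (313.5 mm)

Q1→C; Q2→C; Q3→C; Q4→B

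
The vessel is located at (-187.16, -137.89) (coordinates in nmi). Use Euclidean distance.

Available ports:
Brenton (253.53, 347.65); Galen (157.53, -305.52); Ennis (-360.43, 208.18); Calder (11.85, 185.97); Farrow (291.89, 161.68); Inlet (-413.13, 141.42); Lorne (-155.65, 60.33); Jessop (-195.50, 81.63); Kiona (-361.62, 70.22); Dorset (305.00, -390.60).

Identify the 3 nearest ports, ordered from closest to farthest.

Lorne, Jessop, Kiona

Distances from (-187.16, -137.89):
Brenton: √((440.69)² + (485.54)²) = √(194207.6761 + 235749.0916) = 655.71 nmi
Galen: √((344.69)² + (-167.63)²) = √(118811.1961 + 28099.8169) = 383.29 nmi
Ennis: √((-173.27)² + (346.07)²) = √(30022.4929 + 119764.4449) = 387.02 nmi
Calder: √((199.01)² + (323.86)²) = √(39604.9801 + 104885.2996) = 380.12 nmi
Farrow: √((479.05)² + (299.57)²) = √(229488.9025 + 89742.1849) = 565.01 nmi
Inlet: √((-225.97)² + (279.31)²) = √(51062.4409 + 78014.0761) = 359.27 nmi
Lorne: √((31.51)² + (198.22)²) = √(992.8801 + 39291.1684) = 200.71 nmi
Jessop: √((-8.34)² + (219.52)²) = √(69.5556 + 48189.0304) = 219.68 nmi
Kiona: √((-174.46)² + (208.11)²) = √(30436.2916 + 43309.7721) = 271.56 nmi
Dorset: √((492.16)² + (-252.71)²) = √(242221.4656 + 63862.3441) = 553.25 nmi
Sorted: Lorne (200.71 nmi) < Jessop (219.68 nmi) < Kiona (271.56 nmi) < Inlet (359.27 nmi) < Calder (380.12 nmi) < …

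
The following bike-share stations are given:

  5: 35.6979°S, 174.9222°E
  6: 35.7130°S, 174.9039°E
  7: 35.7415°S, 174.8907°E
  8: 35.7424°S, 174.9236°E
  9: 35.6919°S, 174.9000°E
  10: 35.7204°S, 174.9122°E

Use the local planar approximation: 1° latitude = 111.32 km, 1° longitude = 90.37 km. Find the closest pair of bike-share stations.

Pairwise distances:
5–6: 2.3581 km
5–7: 5.6268 km
5–8: 4.9554 km
5–9: 2.1145 km
5–10: 2.6627 km
6–7: 3.3895 km
6–8: 3.7257 km
6–9: 2.3751 km
6–10: 1.1141 km
7–8: 2.9749 km
7–9: 5.5851 km
7–10: 3.0483 km
8–9: 6.0126 km
8–10: 2.6569 km
9–10: 3.3587 km
Closest pair: 6–10 at 1.1141 km.

6 and 10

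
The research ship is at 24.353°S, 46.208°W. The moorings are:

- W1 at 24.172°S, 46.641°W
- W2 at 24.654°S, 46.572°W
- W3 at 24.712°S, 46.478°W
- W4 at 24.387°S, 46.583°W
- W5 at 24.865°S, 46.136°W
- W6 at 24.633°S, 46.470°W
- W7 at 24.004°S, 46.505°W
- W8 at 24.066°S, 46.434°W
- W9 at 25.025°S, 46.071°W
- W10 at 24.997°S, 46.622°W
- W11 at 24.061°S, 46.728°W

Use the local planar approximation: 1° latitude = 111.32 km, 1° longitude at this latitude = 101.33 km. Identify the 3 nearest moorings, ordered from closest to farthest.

W4, W8, W6

Distances from 24.353°S, 46.208°W:
W1: √((0.181·111.32)² + (-0.433·101.33)²) = √(405.97898 + 1925.09372) = 48.281 km
W2: √((-0.301·111.32)² + (-0.364·101.33)²) = √(1122.74049 + 1360.43831) = 49.832 km
W3: √((-0.359·111.32)² + (-0.270·101.33)²) = √(1597.11170 + 748.52035) = 48.432 km
W4: √((-0.034·111.32)² + (-0.375·101.33)²) = √(14.32532 + 1443.90500) = 38.187 km
W5: √((-0.512·111.32)² + (0.072·101.33)²) = √(3248.52578 + 53.22811) = 57.461 km
W6: √((-0.280·111.32)² + (-0.262·101.33)²) = √(971.54396 + 704.82073) = 40.943 km
W7: √((0.349·111.32)² + (-0.297·101.33)²) = √(1509.37534 + 905.70963) = 49.144 km
W8: √((0.287·111.32)² + (-0.226·101.33)²) = √(1020.72838 + 524.43656) = 39.309 km
W9: √((-0.672·111.32)² + (0.137·101.33)²) = √(5596.09323 + 192.71575) = 76.084 km
W10: √((-0.644·111.32)² + (-0.414·101.33)²) = √(5139.46757 + 1759.85452) = 83.062 km
W11: √((0.292·111.32)² + (-0.520·101.33)²) = √(1056.60363 + 2776.40471) = 61.911 km
Sorted: W4 (38.187 km) < W8 (39.309 km) < W6 (40.943 km) < W1 (48.281 km) < W3 (48.432 km) < …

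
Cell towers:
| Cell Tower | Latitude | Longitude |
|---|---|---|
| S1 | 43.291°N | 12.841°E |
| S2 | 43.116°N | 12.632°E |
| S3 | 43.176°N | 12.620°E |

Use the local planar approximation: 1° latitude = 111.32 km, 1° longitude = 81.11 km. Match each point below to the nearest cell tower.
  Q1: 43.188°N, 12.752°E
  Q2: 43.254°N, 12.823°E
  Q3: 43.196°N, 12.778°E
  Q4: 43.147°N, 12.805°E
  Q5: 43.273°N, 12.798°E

Q1 at 43.188°N, 12.752°E:
  S1: 13.549 km
  S2: 12.609 km
  S3: 10.790 km
  → nearest: S3 (10.790 km)
Q2 at 43.254°N, 12.823°E:
  S1: 4.370 km
  S2: 21.817 km
  S3: 18.615 km
  → nearest: S1 (4.370 km)
Q3 at 43.196°N, 12.778°E:
  S1: 11.745 km
  S2: 14.817 km
  S3: 13.007 km
  → nearest: S1 (11.745 km)
Q4 at 43.147°N, 12.805°E:
  S1: 16.294 km
  S2: 14.450 km
  S3: 15.349 km
  → nearest: S2 (14.450 km)
Q5 at 43.273°N, 12.798°E:
  S1: 4.022 km
  S2: 22.062 km
  S3: 18.029 km
  → nearest: S1 (4.022 km)

Q1→S3; Q2→S1; Q3→S1; Q4→S2; Q5→S1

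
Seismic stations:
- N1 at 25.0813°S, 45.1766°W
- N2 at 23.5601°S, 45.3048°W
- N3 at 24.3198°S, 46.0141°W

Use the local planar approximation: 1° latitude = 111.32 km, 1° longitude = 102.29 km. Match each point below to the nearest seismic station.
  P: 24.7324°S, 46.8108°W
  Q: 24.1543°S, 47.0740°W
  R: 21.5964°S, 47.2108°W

P→N3; Q→N3; R→N2

P at 24.7324°S, 46.8108°W:
  N1: √((-0.3489·111.32)² + (1.6342·102.29)²) = √(1508.510489 + 27943.240559) = 171.6151 km
  N2: √((1.1723·111.32)² + (1.5060·102.29)²) = √(17030.363796 + 23731.014296) = 201.8945 km
  N3: √((0.4126·111.32)² + (0.7967·102.29)²) = √(2109.622956 + 6641.344240) = 93.5466 km
  → nearest: N3 (93.5466 km)
Q at 24.1543°S, 47.0740°W:
  N1: √((-0.9270·111.32)² + (1.8974·102.29)²) = √(10648.927336 + 37669.005081) = 219.8134 km
  N2: √((0.5942·111.32)² + (1.7692·102.29)²) = √(4375.338825 + 32750.672230) = 192.6811 km
  N3: √((-0.1655·111.32)² + (1.0599·102.29)²) = √(339.423878 + 11754.282968) = 109.9714 km
  → nearest: N3 (109.9714 km)
R at 21.5964°S, 47.2108°W:
  N1: √((-3.4849·111.32)² + (2.0342·102.29)²) = √(150496.720481 + 43296.586422) = 440.2196 km
  N2: √((-1.9637·111.32)² + (1.9060·102.29)²) = √(47785.559526 + 38011.249843) = 292.9109 km
  N3: √((-2.7234·111.32)² + (1.1967·102.29)²) = √(91911.374651 + 14984.316555) = 326.9491 km
  → nearest: N2 (292.9109 km)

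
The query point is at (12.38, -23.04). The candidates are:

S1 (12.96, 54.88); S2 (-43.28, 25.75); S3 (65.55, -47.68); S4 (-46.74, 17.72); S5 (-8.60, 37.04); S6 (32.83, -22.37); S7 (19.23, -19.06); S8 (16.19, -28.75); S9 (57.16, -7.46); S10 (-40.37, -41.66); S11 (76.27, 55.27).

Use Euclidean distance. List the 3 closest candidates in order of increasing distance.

S8, S7, S6

Distances from (12.38, -23.04):
S1: √((0.58)² + (77.92)²) = √(0.3364 + 6071.5264) = 77.92
S2: √((-55.66)² + (48.79)²) = √(3098.0356 + 2380.4641) = 74.02
S3: √((53.17)² + (-24.64)²) = √(2827.0489 + 607.1296) = 58.60
S4: √((-59.12)² + (40.76)²) = √(3495.1744 + 1661.3776) = 71.81
S5: √((-20.98)² + (60.08)²) = √(440.1604 + 3609.6064) = 63.64
S6: √((20.45)² + (0.67)²) = √(418.2025 + 0.4489) = 20.46
S7: √((6.85)² + (3.98)²) = √(46.9225 + 15.8404) = 7.92
S8: √((3.81)² + (-5.71)²) = √(14.5161 + 32.6041) = 6.86
S9: √((44.78)² + (15.58)²) = √(2005.2484 + 242.7364) = 47.41
S10: √((-52.75)² + (-18.62)²) = √(2782.5625 + 346.7044) = 55.94
S11: √((63.89)² + (78.31)²) = √(4081.9321 + 6132.4561) = 101.07
Sorted: S8 (6.86) < S7 (7.92) < S6 (20.46) < S9 (47.41) < S10 (55.94) < …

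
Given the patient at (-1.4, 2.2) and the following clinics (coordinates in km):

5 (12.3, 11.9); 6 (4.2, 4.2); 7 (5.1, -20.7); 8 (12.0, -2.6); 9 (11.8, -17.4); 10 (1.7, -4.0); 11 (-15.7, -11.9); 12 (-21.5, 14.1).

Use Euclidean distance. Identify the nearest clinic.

6

Distances from (-1.4, 2.2):
5: √((13.7)² + (9.7)²) = √(187.690 + 94.090) = 16.8 km
6: √((5.6)² + (2.0)²) = √(31.360 + 4.000) = 5.9 km
7: √((6.5)² + (-22.9)²) = √(42.250 + 524.410) = 23.8 km
8: √((13.4)² + (-4.8)²) = √(179.560 + 23.040) = 14.2 km
9: √((13.2)² + (-19.6)²) = √(174.240 + 384.160) = 23.6 km
10: √((3.1)² + (-6.2)²) = √(9.610 + 38.440) = 6.9 km
11: √((-14.3)² + (-14.1)²) = √(204.490 + 198.810) = 20.1 km
12: √((-20.1)² + (11.9)²) = √(404.010 + 141.610) = 23.4 km
Minimum: 6 at 5.9 km.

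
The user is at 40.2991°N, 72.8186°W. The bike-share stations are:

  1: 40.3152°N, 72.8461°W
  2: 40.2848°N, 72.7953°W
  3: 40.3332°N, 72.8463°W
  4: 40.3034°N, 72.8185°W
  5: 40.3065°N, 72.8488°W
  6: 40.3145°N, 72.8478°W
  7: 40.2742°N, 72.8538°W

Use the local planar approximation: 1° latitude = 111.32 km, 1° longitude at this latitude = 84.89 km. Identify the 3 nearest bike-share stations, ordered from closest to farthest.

4, 2, 5

Distances from 40.2991°N, 72.8186°W:
1: 2.9431 km
2: 2.5390 km
3: 4.4653 km
4: 0.4788 km
5: 2.6928 km
6: 3.0139 km
7: 4.0758 km
Sorted: 4 (0.4788 km) < 2 (2.5390 km) < 5 (2.6928 km) < 1 (2.9431 km) < 6 (3.0139 km) < …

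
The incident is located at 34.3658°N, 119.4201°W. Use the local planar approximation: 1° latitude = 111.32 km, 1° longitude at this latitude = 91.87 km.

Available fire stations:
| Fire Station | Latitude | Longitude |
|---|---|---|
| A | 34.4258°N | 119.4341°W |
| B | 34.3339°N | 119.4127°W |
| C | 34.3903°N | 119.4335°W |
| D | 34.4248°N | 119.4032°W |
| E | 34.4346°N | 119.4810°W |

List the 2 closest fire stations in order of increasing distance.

C, B

Distances from 34.3658°N, 119.4201°W:
A: √((0.0600·111.32)² + (-0.0140·91.87)²) = √(44.611713 + 1.654259) = 6.8019 km
B: √((-0.0319·111.32)² + (0.0074·91.87)²) = √(12.610368 + 0.462180) = 3.6156 km
C: √((0.0245·111.32)² + (-0.0134·91.87)²) = √(7.438383 + 1.515504) = 2.9923 km
D: √((0.0590·111.32)² + (0.0169·91.87)²) = √(43.137048 + 2.410576) = 6.7489 km
E: √((0.0688·111.32)² + (-0.0609·91.87)²) = √(58.657463 + 31.302716) = 9.4847 km
Sorted: C (2.9923 km) < B (3.6156 km) < D (6.7489 km) < A (6.8019 km) < …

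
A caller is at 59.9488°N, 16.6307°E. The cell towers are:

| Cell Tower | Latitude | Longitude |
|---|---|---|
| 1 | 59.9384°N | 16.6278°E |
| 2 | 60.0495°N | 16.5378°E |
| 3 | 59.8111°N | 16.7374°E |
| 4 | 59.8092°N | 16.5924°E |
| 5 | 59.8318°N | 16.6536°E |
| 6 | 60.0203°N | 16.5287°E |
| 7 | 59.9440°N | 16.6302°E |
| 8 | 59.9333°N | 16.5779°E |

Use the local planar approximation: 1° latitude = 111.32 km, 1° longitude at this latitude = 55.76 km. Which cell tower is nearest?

Distances from 59.9488°N, 16.6307°E:
1: 1.1690 km
2: 12.3489 km
3: 16.4429 km
4: 15.6863 km
5: 13.0869 km
6: 9.7826 km
7: 0.5351 km
8: 3.4125 km
Minimum: 7 at 0.5351 km.

7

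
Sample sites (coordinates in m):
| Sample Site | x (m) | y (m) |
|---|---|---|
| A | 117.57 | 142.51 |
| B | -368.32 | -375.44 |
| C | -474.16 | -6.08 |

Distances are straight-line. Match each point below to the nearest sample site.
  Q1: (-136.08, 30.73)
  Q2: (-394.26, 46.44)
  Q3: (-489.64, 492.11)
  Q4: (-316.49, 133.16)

Q1→A; Q2→C; Q3→C; Q4→C

Q1 at (-136.08, 30.73):
  A: √((253.65)² + (111.78)²) = √(64338.3225 + 12494.7684) = 277.19 m
  B: √((-232.24)² + (-406.17)²) = √(53935.4176 + 164974.0689) = 467.88 m
  C: √((-338.08)² + (-36.81)²) = √(114298.0864 + 1354.9761) = 340.08 m
  → nearest: A (277.19 m)
Q2 at (-394.26, 46.44):
  A: √((511.83)² + (96.07)²) = √(261969.9489 + 9229.4449) = 520.77 m
  B: √((25.94)² + (-421.88)²) = √(672.8836 + 177982.7344) = 422.68 m
  C: √((-79.90)² + (-52.52)²) = √(6384.0100 + 2758.3504) = 95.62 m
  → nearest: C (95.62 m)
Q3 at (-489.64, 492.11):
  A: √((607.21)² + (-349.60)²) = √(368703.9841 + 122220.1600) = 700.66 m
  B: √((121.32)² + (-867.55)²) = √(14718.5424 + 752643.0025) = 875.99 m
  C: √((15.48)² + (-498.19)²) = √(239.6304 + 248193.2761) = 498.43 m
  → nearest: C (498.43 m)
Q4 at (-316.49, 133.16):
  A: √((434.06)² + (9.35)²) = √(188408.0836 + 87.4225) = 434.16 m
  B: √((-51.83)² + (-508.60)²) = √(2686.3489 + 258673.9600) = 511.23 m
  C: √((-157.67)² + (-139.24)²) = √(24859.8289 + 19387.7776) = 210.35 m
  → nearest: C (210.35 m)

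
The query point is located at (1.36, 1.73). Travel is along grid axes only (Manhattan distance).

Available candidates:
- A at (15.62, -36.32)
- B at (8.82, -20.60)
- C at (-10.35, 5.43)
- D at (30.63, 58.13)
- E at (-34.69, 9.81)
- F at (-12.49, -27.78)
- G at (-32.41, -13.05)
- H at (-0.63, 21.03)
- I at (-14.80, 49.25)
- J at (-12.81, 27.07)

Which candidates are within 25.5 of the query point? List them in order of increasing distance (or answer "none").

C, H

Distances from (1.36, 1.73):
A: 52.31
B: 29.79
C: 15.41
D: 85.67
E: 44.13
F: 43.36
G: 48.55
H: 21.29
I: 63.68
J: 39.51
Threshold 25.5: C (15.41), H (21.29) are within range.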